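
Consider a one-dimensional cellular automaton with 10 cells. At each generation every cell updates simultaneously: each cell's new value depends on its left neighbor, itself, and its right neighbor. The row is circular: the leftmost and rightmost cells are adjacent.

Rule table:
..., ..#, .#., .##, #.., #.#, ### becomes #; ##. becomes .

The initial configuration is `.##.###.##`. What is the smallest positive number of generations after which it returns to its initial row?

10

##.###.##.
#.###.##.#
.###.##.##
###.##.##.
##.##.##.#
#.##.##.##
.##.##.###
##.##.###.
#.##.###.#
.##.###.##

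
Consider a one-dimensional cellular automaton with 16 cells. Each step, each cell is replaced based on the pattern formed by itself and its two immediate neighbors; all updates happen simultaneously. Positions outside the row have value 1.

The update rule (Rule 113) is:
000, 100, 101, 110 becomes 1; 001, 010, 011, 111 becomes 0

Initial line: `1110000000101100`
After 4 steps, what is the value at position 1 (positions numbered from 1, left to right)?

step 1: 0011111110010110
step 2: 1000000011001011
step 3: 1111111001100100
step 4: 0000001100110010
position 1 holds 0

0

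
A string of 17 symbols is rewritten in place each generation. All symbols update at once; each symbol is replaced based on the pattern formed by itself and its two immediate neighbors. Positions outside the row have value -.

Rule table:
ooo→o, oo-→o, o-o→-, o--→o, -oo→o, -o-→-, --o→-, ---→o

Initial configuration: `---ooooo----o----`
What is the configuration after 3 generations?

oo-oooooooo--oooo
oo-ooooooooo-oooo
oo-ooooooooo-oooo

oo-ooooooooo-oooo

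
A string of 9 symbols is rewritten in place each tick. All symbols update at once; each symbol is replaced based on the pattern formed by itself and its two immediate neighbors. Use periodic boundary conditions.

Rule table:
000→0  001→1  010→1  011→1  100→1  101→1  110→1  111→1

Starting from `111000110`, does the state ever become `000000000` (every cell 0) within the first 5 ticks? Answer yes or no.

111101111
111111111
111111111  (fixed point — unchanged through tick 5)
tick 5 is 111111111, still not uniform 0

no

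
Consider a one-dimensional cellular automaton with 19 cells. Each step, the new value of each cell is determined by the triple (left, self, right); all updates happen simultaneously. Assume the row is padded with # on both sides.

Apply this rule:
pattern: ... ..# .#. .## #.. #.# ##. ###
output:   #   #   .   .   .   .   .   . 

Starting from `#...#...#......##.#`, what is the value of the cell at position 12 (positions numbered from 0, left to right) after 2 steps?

.

..##..##..#####....
.#...#...#......###
position 12 holds .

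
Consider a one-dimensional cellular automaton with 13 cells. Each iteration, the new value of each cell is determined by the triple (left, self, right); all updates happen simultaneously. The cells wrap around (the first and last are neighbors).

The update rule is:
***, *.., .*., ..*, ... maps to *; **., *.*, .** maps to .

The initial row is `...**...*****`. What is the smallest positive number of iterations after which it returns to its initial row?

5

***..***.***.
.*.**.*...*..
**....*******
*.****.******
...**...*****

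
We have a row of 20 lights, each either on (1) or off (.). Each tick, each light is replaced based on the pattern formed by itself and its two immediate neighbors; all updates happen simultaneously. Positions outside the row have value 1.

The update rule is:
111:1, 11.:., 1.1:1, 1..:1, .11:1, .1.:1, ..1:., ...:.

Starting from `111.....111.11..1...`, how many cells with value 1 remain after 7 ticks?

16

tick 1: 11.1....11.11.1.11..
tick 2: 1.111...1.11.1111.1.
tick 3: .111.1..111.1111.111
tick 4: 111.111.11.1111.1111
tick 5: 11.111.11.1111.11111
tick 6: 1.111.11.1111.111111
tick 7: .111.11.1111.1111111
count of 1: 16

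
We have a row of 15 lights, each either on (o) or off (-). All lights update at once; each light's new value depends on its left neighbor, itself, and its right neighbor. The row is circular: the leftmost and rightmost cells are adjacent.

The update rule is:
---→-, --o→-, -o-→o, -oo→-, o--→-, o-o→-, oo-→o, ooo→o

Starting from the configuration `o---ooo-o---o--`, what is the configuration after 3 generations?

o-----o-o---o--

o----oo-o---o--
o-----o-o---o--
o-----o-o---o--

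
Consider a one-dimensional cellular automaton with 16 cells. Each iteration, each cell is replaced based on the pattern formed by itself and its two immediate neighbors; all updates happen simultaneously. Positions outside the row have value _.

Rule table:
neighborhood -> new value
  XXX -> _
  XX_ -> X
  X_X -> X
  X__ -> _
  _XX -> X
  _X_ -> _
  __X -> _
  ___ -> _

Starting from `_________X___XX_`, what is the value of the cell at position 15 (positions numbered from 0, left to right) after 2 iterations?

iteration 1: _____________XX_
iteration 2: _____________XX_
position 15 holds _

_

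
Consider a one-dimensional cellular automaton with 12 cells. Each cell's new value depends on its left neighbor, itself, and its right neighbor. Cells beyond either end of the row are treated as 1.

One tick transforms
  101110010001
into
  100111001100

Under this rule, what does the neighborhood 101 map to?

At position 1 the neighborhood is 101; the next row has 0 there.

0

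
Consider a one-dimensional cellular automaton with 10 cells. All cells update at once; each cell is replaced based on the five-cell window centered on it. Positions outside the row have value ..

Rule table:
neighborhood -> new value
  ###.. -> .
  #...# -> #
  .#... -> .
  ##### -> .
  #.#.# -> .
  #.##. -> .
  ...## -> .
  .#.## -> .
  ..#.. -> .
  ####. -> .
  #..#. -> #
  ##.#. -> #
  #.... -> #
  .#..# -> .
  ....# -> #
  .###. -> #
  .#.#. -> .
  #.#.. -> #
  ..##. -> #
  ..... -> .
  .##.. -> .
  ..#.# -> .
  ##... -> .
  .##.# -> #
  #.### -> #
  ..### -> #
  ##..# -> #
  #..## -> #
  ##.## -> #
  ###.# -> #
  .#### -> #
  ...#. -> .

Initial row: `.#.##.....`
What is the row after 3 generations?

..#...#...

......#...
....#...#.
..#...#...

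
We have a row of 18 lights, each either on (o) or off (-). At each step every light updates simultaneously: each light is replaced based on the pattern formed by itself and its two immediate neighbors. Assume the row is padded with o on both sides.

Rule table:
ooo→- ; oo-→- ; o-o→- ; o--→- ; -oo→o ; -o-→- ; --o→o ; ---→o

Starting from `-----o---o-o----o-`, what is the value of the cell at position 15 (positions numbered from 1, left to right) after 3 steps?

-oooo--oo----ooo--
-o----oo--oooo---o
---oooo--oo----ooo
position 15 holds -

-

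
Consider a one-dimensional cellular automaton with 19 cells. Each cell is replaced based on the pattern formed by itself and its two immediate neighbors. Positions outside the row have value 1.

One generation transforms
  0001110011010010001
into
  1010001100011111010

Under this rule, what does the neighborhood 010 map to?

At position 11 the neighborhood is 010; the next row has 1 there.

1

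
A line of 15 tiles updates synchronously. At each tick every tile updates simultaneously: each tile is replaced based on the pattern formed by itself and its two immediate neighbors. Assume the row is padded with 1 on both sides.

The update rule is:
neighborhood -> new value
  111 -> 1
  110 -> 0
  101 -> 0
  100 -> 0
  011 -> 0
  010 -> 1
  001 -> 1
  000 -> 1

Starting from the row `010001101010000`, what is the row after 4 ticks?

010110001010111
010000111010011
010111010010101
010010010110100

010010010110100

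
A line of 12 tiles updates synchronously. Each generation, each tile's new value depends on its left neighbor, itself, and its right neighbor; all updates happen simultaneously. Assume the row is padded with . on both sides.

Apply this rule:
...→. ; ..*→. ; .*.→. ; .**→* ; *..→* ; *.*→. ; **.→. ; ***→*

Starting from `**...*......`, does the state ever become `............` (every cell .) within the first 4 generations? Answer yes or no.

no

*.*...*.....
...*...*....
....*...*...
.....*...*..
generation 4 is .....*...*.., still not uniform .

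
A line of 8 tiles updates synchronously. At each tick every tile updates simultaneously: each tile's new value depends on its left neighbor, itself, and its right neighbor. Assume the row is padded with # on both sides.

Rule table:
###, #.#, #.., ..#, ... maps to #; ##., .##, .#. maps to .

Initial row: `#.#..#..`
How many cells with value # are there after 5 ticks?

tick 1: .#.##.##
tick 2: #.#..#.#
tick 3: .#.##.#.
tick 4: #.#..#.#  (repeats tick 2; period 2)
tick 5: .#.##.#.
count of #: 4

4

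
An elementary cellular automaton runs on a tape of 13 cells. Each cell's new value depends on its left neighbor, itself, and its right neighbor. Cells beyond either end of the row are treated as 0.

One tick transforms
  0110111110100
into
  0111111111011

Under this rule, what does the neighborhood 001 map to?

At position 0 the neighborhood is 001; the next row has 0 there.

0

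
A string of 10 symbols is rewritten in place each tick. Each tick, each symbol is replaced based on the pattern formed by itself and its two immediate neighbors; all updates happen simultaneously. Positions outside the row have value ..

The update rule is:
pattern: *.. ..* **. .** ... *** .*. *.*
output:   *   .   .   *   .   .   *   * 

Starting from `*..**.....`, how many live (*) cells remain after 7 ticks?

7

**.*.*....
*.*****...
***....*..
*..*...**.
**.**..*.*
*.**.*.***
***.****..
count of *: 7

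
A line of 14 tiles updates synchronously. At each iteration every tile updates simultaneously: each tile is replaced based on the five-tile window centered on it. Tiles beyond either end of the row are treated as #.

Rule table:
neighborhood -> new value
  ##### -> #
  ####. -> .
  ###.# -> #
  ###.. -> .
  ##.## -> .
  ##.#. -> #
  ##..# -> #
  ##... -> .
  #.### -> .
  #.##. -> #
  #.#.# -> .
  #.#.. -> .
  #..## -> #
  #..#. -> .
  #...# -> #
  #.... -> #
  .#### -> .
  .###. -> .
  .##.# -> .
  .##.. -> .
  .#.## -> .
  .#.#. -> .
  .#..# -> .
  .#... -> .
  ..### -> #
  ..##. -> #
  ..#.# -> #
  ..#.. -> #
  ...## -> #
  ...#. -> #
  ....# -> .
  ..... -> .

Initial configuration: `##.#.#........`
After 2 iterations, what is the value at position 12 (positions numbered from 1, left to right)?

.##....#.....#
.#..#.##.#..##
position 12 holds .

.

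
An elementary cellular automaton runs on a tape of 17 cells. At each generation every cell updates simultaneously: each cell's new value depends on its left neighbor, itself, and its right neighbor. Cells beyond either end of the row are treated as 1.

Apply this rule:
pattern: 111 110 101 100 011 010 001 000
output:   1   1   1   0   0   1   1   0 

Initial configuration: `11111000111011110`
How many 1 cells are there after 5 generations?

14

11111001011101111
11111011101110111
11111101110111011
11111110111011101
11111111011101110
count of 1: 14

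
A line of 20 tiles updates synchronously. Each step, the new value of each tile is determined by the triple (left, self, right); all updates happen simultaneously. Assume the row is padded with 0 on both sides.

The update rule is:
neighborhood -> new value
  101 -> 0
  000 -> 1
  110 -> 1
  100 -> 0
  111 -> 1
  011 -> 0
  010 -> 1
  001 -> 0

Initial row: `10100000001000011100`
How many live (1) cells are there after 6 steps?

10101111101011001101
10100111101001000101
10100011101001010101
10101001101001010101
10101000101001010101
10101010101001010101
count of 1: 10

10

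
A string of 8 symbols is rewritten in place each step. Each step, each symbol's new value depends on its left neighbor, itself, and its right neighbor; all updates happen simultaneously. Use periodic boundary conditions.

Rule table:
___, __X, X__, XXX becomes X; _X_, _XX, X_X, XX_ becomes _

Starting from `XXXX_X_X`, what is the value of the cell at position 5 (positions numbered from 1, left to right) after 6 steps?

XXX_____
_X_XXXXX
____XXX_
XXXX_X_X  (repeats step 0; period 4)
step 6: _X_XXXXX
position 5 holds X

X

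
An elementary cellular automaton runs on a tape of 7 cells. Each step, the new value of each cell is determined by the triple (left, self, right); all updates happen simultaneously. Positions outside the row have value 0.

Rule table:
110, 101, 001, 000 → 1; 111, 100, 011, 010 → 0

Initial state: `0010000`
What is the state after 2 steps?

step 1: 1100111
step 2: 0101001

0101001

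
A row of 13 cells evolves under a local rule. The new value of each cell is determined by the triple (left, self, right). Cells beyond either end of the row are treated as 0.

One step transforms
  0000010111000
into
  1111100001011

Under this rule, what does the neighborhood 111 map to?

At position 8 the neighborhood is 111; the next row has 0 there.

0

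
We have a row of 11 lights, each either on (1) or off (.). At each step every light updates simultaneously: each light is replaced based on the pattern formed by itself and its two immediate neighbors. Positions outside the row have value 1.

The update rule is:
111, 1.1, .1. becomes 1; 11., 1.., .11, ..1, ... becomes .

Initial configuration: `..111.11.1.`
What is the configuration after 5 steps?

...1.1..111
...111...11
....1.....1
....1......
....1......

....1......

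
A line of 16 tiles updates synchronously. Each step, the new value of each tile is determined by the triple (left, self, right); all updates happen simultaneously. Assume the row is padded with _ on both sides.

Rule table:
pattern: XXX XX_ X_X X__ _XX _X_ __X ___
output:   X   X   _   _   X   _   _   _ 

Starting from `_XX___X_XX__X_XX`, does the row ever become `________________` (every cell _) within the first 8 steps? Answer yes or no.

step 1: _XX_____XX____XX
step 2: _XX_____XX____XX  (fixed point — unchanged through step 8)
step 8 is _XX_____XX____XX, still not uniform _

no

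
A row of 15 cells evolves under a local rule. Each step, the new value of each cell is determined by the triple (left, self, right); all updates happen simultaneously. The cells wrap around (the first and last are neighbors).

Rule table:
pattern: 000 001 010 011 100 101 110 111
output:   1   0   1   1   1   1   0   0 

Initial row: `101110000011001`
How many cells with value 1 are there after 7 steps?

7

011001111010101
110101000111111
001111110100000
101000001111111
011111101000000
010000011111111
111111010000000
count of 1: 7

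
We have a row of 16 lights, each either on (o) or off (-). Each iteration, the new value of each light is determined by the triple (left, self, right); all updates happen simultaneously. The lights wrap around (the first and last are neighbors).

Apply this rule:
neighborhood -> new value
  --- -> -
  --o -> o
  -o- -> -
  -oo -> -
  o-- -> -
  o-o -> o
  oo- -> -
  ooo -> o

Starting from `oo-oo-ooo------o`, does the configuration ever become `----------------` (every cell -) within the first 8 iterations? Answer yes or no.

no

o-o--o-o------o-
-o--o-o------o-o
o--o-o------o-o-
--o-o------o-o-o
-o-o------o-o-o-
o-o------o-o-o--
-o------o-o-o--o
o------o-o-o--o-
iteration 8 is o------o-o-o--o-, still not uniform -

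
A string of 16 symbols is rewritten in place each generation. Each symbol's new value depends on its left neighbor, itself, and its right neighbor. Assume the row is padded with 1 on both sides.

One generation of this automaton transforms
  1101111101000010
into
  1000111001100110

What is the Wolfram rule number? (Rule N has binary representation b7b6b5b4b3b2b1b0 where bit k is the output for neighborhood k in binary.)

position 0: 111 → 1  (bit 7 = 1)
position 1: 110 → 0  (bit 6 = 0)
position 2: 101 → 0  (bit 5 = 0)
position 10: 100 → 1  (bit 4 = 1)
position 3: 011 → 0  (bit 3 = 0)
position 9: 010 → 1  (bit 2 = 1)
position 13: 001 → 1  (bit 1 = 1)
position 11: 000 → 0  (bit 0 = 0)
bits b7..b0 = 10010110 = 150

150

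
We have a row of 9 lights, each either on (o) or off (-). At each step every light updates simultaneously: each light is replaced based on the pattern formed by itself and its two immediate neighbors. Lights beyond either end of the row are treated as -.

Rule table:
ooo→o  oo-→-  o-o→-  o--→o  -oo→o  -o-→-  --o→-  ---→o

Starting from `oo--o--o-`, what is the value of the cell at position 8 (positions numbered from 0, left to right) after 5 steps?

o

o-o--o--o
---o--o--
oo--o--oo
o-o--o-o-
---o----o
position 8 holds o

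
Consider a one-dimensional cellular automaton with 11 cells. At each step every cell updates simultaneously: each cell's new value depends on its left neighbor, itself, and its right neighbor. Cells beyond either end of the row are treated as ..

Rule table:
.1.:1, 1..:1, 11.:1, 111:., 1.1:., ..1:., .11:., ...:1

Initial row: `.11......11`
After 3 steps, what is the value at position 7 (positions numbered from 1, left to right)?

.

..111111..1
1......11.1
111111..1.1
position 7 holds .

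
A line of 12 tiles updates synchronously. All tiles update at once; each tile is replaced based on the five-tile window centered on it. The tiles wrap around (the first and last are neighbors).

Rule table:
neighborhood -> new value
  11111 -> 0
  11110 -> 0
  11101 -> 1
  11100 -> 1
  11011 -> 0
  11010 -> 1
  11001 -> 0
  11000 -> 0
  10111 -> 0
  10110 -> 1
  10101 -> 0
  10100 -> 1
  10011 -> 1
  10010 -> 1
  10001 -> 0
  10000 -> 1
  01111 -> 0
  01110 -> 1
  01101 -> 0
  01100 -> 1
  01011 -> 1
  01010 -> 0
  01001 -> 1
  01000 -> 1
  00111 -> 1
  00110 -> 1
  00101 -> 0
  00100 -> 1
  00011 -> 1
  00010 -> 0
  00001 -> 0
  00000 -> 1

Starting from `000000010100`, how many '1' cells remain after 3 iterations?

6

iteration 1: 111110000111
iteration 2: 000010101100
iteration 3: 110000011101
count of 1: 6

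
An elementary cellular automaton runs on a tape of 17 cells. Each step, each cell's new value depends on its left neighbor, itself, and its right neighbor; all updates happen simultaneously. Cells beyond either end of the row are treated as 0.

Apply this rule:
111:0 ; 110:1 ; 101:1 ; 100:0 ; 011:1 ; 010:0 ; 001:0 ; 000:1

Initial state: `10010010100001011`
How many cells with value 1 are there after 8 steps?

step 1: 00000001001100111
step 2: 11111100001100101
step 3: 10000101101100010
step 4: 00110011111101000
step 5: 10110010000110011
step 6: 01110000110110011
step 7: 01010110111110011
step 8: 00101111100010011
count of 1: 9

9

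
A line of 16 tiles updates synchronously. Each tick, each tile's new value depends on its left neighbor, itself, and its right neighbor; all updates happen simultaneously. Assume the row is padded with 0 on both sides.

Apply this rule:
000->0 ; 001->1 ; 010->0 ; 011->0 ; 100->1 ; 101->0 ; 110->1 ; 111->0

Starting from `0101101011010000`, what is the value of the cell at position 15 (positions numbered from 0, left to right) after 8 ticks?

tick 1: 1000100001001000
tick 2: 0101010010110100
tick 3: 1000001100010010
tick 4: 0100010110101101
tick 5: 1010100010000100
tick 6: 0000010101001010
tick 7: 0000100000110001
tick 8: 0001010001011010
position 15 holds 0

0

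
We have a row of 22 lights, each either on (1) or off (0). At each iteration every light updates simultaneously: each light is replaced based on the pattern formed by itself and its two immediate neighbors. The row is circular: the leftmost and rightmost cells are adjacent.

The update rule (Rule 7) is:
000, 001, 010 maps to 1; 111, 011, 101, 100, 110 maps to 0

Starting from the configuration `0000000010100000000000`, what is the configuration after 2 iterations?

1111111110101111111111
0000000000100000000000

0000000000100000000000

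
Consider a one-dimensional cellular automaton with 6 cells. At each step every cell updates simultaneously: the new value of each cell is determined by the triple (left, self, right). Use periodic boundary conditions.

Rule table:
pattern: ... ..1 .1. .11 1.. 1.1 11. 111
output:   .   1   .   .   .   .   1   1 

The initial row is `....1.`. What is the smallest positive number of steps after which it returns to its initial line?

step 1: ...1..
step 2: ..1...
step 3: .1....
step 4: 1.....
step 5: .....1
step 6: ....1.

6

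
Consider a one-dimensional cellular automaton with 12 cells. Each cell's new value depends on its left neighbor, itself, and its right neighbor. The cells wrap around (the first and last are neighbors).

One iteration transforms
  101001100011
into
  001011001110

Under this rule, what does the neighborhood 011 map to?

1

At position 5 the neighborhood is 011; the next row has 1 there.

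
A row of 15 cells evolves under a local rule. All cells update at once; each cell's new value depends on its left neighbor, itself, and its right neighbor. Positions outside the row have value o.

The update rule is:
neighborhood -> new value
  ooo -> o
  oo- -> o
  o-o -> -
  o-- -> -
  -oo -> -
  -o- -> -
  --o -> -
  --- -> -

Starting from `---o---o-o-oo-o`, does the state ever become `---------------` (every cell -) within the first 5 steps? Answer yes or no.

------------o--
---------------
all cells are - at step 2

yes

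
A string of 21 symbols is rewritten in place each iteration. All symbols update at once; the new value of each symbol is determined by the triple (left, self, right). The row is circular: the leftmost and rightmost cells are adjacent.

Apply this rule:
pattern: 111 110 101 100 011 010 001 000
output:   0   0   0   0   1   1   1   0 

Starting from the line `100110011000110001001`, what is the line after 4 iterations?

100110001100011001100

iteration 1: 001100110001100011011
iteration 2: 011001100011000110010
iteration 3: 110011000110001100110
iteration 4: 100110001100011001100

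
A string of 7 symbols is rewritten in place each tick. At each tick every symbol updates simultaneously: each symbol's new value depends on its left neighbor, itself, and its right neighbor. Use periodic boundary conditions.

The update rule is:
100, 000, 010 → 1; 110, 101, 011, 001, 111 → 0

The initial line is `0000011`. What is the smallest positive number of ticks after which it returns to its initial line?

1111000
0000110
1110001
0001100
1100011
0011000
1000111
0110000
0001111
1100000
0011110
1000001
0111100
0000011

14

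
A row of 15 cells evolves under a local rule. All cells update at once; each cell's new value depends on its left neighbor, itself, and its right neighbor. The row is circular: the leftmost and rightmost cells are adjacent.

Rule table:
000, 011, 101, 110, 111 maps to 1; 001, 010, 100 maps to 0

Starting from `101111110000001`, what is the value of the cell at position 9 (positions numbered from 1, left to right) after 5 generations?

1

generation 1: 111111110111101
generation 2: 111111111111111
generation 3: 111111111111111  (fixed point — unchanged through generation 5)
position 9 holds 1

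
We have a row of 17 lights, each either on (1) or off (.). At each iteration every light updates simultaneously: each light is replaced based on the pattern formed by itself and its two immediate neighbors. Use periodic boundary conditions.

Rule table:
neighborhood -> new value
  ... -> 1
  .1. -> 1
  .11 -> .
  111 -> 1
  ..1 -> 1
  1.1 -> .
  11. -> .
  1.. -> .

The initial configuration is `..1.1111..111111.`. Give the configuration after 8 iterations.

1.......1...1...1

111..11..1.1111..
.1..1...11..11..1
.1.11.11...1...11
.1.......111.11..
11.111111.1.....1
1...1111..1.1111.
1.11.11..11..11..
1.......1...1...1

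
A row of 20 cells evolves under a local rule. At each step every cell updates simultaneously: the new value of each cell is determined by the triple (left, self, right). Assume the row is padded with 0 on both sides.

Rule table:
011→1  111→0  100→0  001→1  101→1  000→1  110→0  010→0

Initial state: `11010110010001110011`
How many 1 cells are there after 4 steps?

step 1: 10101100100111000110
step 2: 01011001001100011100
step 3: 10110010011001110001
step 4: 01100100110011000110
count of 1: 9

9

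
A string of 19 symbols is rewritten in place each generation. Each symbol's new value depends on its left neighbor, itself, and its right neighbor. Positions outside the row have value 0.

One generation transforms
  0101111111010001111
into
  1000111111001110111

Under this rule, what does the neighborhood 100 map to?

At position 12 the neighborhood is 100; the next row has 1 there.

1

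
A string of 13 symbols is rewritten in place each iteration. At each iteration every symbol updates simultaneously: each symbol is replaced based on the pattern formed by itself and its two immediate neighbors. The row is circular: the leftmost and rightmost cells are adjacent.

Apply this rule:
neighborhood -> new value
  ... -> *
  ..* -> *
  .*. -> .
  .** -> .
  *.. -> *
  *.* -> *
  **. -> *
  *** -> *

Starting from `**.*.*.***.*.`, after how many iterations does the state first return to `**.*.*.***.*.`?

.**.*.*.***.*
*.**.*.*.***.
.*.**.*.*.***
*.*.**.*.*.**
**.*.**.*.*.*
***.*.**.*.*.
.***.*.**.*.*
*.***.*.**.*.
.*.***.*.**.*
*.*.***.*.**.
.*.*.***.*.**
*.*.*.***.*.*
**.*.*.***.*.

13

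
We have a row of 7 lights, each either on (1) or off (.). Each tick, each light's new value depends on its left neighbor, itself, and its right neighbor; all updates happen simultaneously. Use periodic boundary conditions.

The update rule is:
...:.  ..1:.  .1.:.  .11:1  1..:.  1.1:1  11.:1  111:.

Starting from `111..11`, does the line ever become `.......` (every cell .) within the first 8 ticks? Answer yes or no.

yes

..1..1.
.......
all cells are . at tick 2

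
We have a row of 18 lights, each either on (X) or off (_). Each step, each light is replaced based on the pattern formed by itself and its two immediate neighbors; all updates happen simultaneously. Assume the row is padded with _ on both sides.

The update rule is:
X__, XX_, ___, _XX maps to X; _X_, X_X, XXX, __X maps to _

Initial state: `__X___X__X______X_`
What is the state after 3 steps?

___X_XX____XX_XXXX

step 1: X__XX__X__XXXXX__X
step 2: _X_XXX__X_X___XX__
step 3: ___X_XX____XX_XXXX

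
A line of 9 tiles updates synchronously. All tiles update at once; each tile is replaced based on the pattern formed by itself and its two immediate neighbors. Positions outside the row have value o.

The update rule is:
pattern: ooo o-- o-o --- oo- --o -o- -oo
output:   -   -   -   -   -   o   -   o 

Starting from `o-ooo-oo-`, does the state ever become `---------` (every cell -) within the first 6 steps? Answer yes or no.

no

step 1: --o---o--
step 2: -o---o--o
step 3: ----o--oo
step 4: ---o--oo-
step 5: --o--oo--
step 6: -o--oo--o
step 6 is -o--oo--o, still not uniform -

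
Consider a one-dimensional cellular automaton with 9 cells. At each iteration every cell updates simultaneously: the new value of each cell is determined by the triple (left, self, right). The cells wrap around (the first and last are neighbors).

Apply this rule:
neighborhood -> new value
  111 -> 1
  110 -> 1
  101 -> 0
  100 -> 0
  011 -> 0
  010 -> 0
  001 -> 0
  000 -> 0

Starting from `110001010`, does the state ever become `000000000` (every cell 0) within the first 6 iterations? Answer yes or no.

010000000
000000000
all cells are 0 at iteration 2

yes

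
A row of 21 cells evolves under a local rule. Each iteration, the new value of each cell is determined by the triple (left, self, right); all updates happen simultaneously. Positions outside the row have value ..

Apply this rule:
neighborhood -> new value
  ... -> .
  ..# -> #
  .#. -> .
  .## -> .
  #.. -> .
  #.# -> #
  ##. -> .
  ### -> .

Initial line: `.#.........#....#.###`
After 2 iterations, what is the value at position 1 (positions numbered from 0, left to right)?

.

#.........#....#.#...
.........#....#.#....
position 1 holds .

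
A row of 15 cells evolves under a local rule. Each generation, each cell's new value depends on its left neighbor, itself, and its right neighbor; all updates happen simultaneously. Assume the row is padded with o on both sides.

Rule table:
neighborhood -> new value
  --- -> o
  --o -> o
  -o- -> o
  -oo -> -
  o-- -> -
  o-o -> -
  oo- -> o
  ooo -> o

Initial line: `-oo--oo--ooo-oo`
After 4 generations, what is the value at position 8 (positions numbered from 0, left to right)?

o

generation 1: --o-o-o-o-oo--o
generation 2: -oo-o-o-o--o-o-
generation 3: --o-o-o-o-oo-o-
generation 4: -oo-o-o-o--o-o-
position 8 holds o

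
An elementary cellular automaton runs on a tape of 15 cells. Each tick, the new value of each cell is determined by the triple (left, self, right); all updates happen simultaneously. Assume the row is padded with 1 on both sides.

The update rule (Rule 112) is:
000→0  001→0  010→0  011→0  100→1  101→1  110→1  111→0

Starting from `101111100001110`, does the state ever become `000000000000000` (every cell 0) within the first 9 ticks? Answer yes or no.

no

110000110000011
011000011000000
101100001100000
110110000110000
011011000011000
101101100001100
110110110000110
011011011000011
101101101100000
tick 9 is 101101101100000, still not uniform 0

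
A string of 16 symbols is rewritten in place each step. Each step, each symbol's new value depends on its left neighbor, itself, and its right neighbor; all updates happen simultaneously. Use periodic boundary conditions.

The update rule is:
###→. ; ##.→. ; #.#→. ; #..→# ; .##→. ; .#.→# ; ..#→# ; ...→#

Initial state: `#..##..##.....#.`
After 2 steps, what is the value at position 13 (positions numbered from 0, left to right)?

.

step 1: ###..##..######.
step 2: ...##..##.......
position 13 holds .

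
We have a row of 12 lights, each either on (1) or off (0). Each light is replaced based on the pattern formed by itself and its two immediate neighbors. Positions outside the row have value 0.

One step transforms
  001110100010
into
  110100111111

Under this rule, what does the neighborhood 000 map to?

At position 0 the neighborhood is 000; the next row has 1 there.

1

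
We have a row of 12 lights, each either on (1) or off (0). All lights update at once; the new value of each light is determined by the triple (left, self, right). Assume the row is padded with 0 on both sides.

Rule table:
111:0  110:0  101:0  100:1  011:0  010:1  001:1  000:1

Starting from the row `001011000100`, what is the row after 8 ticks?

111000111111
000111000000
111000111111  (repeats tick 1; period 2)
tick 8: 000111000000

000111000000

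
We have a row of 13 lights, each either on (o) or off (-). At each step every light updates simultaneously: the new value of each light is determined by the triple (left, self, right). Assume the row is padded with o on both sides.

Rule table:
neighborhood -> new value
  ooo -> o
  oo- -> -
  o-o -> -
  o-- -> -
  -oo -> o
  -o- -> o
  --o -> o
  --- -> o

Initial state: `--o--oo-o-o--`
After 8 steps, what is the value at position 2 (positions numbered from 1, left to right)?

-oo-oo--o-o-o
-o--o--oo-o-o
-o-oo-oo--o-o
-o-o--o--oo-o
-o-o-oo-oo--o
-o-o-o--o--oo
-o-o-o-oo-ooo
-o-o-o-o--ooo
position 2 holds o

o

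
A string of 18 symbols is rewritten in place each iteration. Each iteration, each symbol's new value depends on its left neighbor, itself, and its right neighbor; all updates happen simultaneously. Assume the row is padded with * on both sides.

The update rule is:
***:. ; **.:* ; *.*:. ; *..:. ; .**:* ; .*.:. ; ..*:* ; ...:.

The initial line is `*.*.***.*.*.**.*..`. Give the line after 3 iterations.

*.*.......**.*.**.

*...*.*.....**...*
*..*.......***..**
*.*.......**.*.**.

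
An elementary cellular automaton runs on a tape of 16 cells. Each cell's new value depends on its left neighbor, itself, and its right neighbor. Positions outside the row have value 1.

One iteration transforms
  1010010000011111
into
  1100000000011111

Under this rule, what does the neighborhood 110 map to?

1

At position 0 the neighborhood is 110; the next row has 1 there.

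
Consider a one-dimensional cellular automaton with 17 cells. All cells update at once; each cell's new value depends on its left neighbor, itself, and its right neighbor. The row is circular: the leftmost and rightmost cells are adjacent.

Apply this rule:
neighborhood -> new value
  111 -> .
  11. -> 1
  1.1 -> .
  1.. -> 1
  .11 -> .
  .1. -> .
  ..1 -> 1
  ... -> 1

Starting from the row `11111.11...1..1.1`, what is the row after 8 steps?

....1..1111.11...
1111.11...1..1111
...1..1111.11....
111.11...1..11111
..1..1111.11.....
11.11...1..111111
.1..1111.11......
1.11...1..1111111

1.11...1..1111111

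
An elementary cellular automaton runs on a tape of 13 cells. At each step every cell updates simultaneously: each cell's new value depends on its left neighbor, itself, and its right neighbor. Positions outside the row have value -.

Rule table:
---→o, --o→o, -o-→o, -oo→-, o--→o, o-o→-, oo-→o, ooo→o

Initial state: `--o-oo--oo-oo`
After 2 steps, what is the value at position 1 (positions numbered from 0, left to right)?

o

ooo--ooo-o--o
-oooo-oo-oooo
position 1 holds o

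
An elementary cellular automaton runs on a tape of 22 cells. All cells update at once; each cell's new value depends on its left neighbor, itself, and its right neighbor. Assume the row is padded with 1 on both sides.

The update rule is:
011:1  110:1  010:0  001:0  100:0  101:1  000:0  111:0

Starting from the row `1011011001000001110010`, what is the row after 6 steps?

0000000000000000000001

1111111000000001010001
0000001000000000100001
0000000000000000000001
0000000000000000000001  (fixed point — unchanged through step 6)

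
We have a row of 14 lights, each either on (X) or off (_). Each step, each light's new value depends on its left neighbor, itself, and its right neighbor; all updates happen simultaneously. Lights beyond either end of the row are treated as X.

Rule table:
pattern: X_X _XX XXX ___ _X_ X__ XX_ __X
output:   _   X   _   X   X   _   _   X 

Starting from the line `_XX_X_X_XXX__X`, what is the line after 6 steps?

_X_X_X_XX_X_X_

step 1: _X__X_X_X___XX
step 2: _X_XX_X_X_XXX_
step 3: _X_X__X_X_X___
step 4: _X_X_XX_X_X_XX
step 5: _X_X_X__X_X_X_
step 6: _X_X_X_XX_X_X_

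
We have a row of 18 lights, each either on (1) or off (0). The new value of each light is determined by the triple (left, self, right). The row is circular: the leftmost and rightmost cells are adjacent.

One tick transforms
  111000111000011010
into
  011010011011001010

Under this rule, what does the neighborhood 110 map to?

1

At position 2 the neighborhood is 110; the next row has 1 there.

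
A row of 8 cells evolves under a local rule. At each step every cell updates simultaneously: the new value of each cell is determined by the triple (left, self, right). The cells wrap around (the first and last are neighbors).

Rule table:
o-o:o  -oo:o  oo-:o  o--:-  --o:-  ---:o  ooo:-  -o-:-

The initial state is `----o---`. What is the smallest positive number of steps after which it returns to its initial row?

4

ooo---oo
--o-o-o-
o--o-o--
----o---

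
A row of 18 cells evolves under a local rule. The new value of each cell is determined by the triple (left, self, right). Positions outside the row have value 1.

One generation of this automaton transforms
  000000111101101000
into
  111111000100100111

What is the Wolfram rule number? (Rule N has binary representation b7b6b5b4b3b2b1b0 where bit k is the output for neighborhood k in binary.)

83

position 7: 111 → 0  (bit 7 = 0)
position 9: 110 → 1  (bit 6 = 1)
position 10: 101 → 0  (bit 5 = 0)
position 0: 100 → 1  (bit 4 = 1)
position 6: 011 → 0  (bit 3 = 0)
position 14: 010 → 0  (bit 2 = 0)
position 5: 001 → 1  (bit 1 = 1)
position 1: 000 → 1  (bit 0 = 1)
bits b7..b0 = 01010011 = 83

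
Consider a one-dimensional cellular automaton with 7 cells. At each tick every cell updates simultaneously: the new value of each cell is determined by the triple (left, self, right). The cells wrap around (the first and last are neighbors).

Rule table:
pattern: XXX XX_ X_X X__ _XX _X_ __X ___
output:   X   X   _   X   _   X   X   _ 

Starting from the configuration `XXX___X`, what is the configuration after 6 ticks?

XXXX_X_
_XXX_X_
X_XX_XX
X__X__X
XXXXXX_
_XXXXX_

_XXXXX_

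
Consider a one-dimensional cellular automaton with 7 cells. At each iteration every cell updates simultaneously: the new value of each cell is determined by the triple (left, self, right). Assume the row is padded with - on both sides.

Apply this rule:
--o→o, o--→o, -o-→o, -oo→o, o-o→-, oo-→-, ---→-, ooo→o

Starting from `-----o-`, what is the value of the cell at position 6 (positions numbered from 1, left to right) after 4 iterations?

----ooo
---ooo-
--ooo-o
-ooo--o
position 6 holds -

-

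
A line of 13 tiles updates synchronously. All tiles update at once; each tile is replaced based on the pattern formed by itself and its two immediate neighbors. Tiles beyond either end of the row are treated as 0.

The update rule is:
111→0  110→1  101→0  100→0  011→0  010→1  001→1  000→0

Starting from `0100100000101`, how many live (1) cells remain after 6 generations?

6

generation 1: 1101100001101
generation 2: 0100100010101
generation 3: 1101100110101
generation 4: 0100101010101
generation 5: 1101101010101
generation 6: 0100101010101
count of 1: 6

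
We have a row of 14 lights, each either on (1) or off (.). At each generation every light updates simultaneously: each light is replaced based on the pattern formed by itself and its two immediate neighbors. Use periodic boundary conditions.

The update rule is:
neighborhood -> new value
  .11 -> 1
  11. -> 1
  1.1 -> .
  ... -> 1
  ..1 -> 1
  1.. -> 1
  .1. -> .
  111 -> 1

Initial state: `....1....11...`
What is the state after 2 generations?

generation 1: 1111.111111111
generation 2: 1111.111111111

1111.111111111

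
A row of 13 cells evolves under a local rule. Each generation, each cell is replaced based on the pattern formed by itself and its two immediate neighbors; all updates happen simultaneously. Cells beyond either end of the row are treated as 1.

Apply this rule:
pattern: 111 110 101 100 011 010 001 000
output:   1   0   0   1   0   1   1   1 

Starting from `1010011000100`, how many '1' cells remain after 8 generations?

0011100111111
1101011011111
1001000001111
0111111110111
0011111100011
1101111011101
1000110001000
0111001111111
count of 1: 10

10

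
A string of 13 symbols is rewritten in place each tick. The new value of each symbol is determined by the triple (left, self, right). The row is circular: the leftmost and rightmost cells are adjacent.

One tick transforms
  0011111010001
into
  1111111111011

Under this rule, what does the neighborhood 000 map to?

0

At position 10 the neighborhood is 000; the next row has 0 there.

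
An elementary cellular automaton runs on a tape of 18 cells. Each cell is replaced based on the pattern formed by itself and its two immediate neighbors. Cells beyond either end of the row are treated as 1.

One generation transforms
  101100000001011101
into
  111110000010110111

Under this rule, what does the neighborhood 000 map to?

At position 5 the neighborhood is 000; the next row has 0 there.

0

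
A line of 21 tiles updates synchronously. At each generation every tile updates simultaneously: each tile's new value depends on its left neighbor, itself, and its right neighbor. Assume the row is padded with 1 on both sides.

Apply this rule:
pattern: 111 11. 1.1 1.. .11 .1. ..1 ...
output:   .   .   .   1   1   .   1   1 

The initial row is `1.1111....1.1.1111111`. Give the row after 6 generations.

..1...1111....1......
11.1111...1111.111111
...1...1111....1.....
111.1111...1111.11111
....1...1111....1....
1111.1111...1111.1111

1111.1111...1111.1111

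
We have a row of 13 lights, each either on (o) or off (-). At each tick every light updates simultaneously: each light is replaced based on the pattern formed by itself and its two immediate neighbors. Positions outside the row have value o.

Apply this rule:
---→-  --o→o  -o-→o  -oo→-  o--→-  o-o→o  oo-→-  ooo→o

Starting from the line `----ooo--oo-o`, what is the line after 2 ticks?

---o-o--o--o-
--oooo-oo-ooo

--oooo-oo-ooo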